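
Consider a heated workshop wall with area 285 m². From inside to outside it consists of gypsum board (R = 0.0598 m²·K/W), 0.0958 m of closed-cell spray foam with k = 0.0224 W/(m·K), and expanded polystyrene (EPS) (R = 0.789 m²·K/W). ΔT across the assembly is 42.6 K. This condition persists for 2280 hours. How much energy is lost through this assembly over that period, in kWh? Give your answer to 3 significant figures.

0.0958/0.0224 = 4.277
R_total = 0.0598 + 4.277 + 0.789 = 5.126 m²·K/W
Q = 285 × 42.6 / 5.126 = 2369 W
E = 2369 W × 2280 h / 1000 = 5401 kWh

5400 kWh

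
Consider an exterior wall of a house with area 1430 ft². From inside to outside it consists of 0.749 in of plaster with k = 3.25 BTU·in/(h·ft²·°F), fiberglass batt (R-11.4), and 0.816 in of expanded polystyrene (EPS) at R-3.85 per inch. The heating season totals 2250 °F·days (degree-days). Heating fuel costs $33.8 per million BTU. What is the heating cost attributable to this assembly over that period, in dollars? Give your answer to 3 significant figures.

177 dollars

0.749/3.25 = 0.2305
0.816 × 3.85 = 3.142
R_total = 0.2305 + 11.4 + 3.142 = 14.77 ft²·°F·h/BTU
E = A × HDD × 24 / R = 1430 × 2250 × 24 / 14.77 = 5227000 BTU
Cost = 5227000/10⁶ × 33.8 = $176.7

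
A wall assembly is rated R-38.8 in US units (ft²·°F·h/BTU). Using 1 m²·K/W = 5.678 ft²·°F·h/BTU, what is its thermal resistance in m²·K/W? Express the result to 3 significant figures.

R_SI = 38.8/5.678 = 6.833

6.83 m²·K/W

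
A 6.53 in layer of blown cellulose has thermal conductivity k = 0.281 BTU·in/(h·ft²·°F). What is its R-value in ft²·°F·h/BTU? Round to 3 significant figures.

R = L/k = 6.53/0.281 = 23.24 ft²·°F·h/BTU

23.2 ft²·°F·h/BTU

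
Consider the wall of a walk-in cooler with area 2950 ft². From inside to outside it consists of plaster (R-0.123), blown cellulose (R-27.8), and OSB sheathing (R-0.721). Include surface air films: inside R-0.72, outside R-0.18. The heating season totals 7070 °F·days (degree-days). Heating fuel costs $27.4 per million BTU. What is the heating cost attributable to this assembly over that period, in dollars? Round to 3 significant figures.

464 dollars

R_total = 0.72 + 0.123 + 27.8 + 0.721 + 0.18 = 29.54 ft²·°F·h/BTU
E = A × HDD × 24 / R = 2950 × 7070 × 24 / 29.54 = 16940000 BTU
Cost = 16940000/10⁶ × 27.4 = $464.2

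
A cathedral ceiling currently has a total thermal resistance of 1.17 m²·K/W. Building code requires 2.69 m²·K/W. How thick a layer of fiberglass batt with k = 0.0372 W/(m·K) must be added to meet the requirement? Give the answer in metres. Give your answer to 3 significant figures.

ΔR = 2.69 − 1.17 = 1.52 m²·K/W
L = ΔR × k = 1.52 × 0.0372 = 0.05654 m

0.0565 m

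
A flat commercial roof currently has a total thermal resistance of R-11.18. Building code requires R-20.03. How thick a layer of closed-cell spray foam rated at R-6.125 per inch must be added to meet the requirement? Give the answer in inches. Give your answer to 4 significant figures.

1.445 in

ΔR = 20.03 − 11.18 = 8.85 ft²·°F·h/BTU
L = ΔR / (R/in) = 8.85/6.125 = 1.4449 in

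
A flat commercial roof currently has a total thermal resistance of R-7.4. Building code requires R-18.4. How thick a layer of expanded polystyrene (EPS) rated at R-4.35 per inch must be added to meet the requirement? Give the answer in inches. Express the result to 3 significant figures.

ΔR = 18.4 − 7.4 = 11 ft²·°F·h/BTU
L = ΔR / (R/in) = 11/4.35 = 2.529 in

2.53 in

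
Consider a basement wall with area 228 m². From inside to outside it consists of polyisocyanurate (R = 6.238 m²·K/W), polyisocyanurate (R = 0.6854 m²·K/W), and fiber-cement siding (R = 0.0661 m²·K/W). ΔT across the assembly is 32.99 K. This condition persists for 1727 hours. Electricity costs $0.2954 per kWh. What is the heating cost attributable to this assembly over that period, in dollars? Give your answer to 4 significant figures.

R_total = 6.238 + 0.6854 + 0.0661 = 6.9895 m²·K/W
Q = 228 × 32.99 / 6.9895 = 1076.1 W
E = 1076.1 W × 1727 h / 1000 = 1858.5 kWh
Cost = 1858.5 × 0.2954 = $549

549.0 dollars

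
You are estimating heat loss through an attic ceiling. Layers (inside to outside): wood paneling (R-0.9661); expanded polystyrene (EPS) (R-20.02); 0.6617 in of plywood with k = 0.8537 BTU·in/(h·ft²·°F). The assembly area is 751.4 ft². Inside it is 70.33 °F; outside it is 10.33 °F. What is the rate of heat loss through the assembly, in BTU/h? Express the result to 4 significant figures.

2072 BTU/h

0.6617/0.8537 = 0.7751
R_total = 0.9661 + 20.02 + 0.7751 = 21.761 ft²·°F·h/BTU
Q = A·ΔT/R = 751.4 × (70.33 − 10.33) / 21.761 = 2071.8 BTU/h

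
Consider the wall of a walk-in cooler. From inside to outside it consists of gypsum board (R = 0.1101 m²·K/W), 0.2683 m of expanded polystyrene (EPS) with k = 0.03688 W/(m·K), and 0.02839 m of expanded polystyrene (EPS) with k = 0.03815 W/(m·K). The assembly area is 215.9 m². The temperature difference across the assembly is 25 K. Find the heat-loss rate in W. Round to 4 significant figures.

0.2683/0.03688 = 7.2749
0.02839/0.03815 = 0.74417
R_total = 0.1101 + 7.2749 + 0.74417 = 8.1292 m²·K/W
Q = A·ΔT/R = 215.9 × 25 / 8.1292 = 663.96 W

664.0 W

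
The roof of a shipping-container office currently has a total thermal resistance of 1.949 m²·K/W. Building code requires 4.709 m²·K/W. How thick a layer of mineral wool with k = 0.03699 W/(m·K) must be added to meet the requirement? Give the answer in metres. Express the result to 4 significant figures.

0.1021 m

ΔR = 4.709 − 1.949 = 2.76 m²·K/W
L = ΔR × k = 2.76 × 0.03699 = 0.10209 m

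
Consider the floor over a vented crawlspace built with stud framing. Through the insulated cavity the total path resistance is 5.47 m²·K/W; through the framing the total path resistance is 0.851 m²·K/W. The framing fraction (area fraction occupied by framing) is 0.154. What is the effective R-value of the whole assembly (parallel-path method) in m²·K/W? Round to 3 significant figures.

U_eff = 0.846/5.47 + 0.154/0.851 = 0.1547 + 0.181 = 0.3356
R_eff = 1/U_eff = 2.98 m²·K/W

2.98 m²·K/W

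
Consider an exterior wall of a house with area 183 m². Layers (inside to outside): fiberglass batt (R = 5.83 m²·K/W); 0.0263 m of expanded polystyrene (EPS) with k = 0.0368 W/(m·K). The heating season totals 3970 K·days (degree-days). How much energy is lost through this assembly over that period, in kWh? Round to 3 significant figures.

0.0263/0.0368 = 0.7147
R_total = 5.83 + 0.7147 = 6.545 m²·K/W
E = A × HDD × 24 / R / 1000 = 183 × 3970 × 24 / 6.545 / 1000 = 2664 kWh

2660 kWh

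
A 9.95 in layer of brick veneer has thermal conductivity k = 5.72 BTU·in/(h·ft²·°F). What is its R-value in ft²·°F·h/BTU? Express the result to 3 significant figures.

1.74 ft²·°F·h/BTU

R = L/k = 9.95/5.72 = 1.74 ft²·°F·h/BTU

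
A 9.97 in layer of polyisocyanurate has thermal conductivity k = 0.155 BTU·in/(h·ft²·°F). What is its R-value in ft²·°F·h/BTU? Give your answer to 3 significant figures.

R = L/k = 9.97/0.155 = 64.32 ft²·°F·h/BTU

64.3 ft²·°F·h/BTU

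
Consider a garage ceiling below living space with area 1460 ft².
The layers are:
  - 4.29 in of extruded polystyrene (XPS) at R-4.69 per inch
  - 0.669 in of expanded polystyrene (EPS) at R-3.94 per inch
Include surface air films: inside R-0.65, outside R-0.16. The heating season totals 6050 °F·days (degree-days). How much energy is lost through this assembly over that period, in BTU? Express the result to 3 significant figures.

4.29 × 4.69 = 20.12
0.669 × 3.94 = 2.636
R_total = 0.65 + 20.12 + 2.636 + 0.16 = 23.57 ft²·°F·h/BTU
E = A × HDD × 24 / R = 1460 × 6050 × 24 / 23.57 = 8996000 BTU

9000000 BTU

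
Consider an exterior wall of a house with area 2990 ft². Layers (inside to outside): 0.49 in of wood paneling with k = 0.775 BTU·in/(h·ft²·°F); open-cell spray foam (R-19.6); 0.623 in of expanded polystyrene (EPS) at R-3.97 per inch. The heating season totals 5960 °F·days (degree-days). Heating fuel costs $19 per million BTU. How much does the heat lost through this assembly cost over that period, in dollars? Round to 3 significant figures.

358 dollars

0.49/0.775 = 0.6323
0.623 × 3.97 = 2.473
R_total = 0.6323 + 19.6 + 2.473 = 22.71 ft²·°F·h/BTU
E = A × HDD × 24 / R = 2990 × 5960 × 24 / 22.71 = 18840000 BTU
Cost = 18840000/10⁶ × 19 = $357.9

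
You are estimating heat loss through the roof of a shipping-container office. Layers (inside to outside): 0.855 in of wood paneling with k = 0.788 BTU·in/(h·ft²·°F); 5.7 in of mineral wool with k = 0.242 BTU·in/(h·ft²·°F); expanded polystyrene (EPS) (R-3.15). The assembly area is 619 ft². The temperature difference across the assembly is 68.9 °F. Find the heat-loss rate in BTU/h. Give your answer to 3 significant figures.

1530 BTU/h

0.855/0.788 = 1.085
5.7/0.242 = 23.55
R_total = 1.085 + 23.55 + 3.15 = 27.79 ft²·°F·h/BTU
Q = A·ΔT/R = 619 × 68.9 / 27.79 = 1535 BTU/h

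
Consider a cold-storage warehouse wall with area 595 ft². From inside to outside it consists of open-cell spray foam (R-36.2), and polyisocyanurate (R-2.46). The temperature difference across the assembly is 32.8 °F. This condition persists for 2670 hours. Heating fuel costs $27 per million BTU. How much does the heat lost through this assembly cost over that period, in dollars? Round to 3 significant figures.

36.4 dollars

R_total = 36.2 + 2.46 = 38.66 ft²·°F·h/BTU
Q = 595 × 32.8 / 38.66 = 504.8 BTU/h
E = 504.8 × 2670 = 1348000 BTU
Cost = 1348000/10⁶ × 27 = $36.39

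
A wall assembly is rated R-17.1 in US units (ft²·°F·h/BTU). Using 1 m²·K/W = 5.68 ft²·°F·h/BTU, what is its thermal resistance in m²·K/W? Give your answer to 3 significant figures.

3.01 m²·K/W

R_SI = 17.1/5.68 = 3.011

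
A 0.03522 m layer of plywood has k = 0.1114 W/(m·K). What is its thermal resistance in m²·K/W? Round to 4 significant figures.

0.3162 m²·K/W

R = L/k = 0.03522/0.1114 = 0.31616 m²·K/W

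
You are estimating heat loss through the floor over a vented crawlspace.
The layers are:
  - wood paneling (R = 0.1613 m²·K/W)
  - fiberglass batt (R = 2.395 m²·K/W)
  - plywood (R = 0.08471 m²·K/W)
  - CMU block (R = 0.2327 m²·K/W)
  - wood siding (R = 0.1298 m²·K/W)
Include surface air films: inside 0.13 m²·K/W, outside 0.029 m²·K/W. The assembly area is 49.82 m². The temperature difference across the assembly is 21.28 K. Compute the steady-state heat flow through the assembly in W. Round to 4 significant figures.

335.2 W

R_total = 0.13 + 0.1613 + 2.395 + 0.08471 + 0.2327 + 0.1298 + 0.029 = 3.1625 m²·K/W
Q = A·ΔT/R = 49.82 × 21.28 / 3.1625 = 335.23 W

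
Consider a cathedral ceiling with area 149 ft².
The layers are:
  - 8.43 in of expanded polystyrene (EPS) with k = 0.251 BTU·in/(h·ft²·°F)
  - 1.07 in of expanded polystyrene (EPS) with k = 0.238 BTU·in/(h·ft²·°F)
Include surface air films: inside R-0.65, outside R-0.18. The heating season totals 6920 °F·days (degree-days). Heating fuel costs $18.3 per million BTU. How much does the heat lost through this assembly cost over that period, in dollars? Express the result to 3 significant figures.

11.6 dollars

8.43/0.251 = 33.59
1.07/0.238 = 4.496
R_total = 0.65 + 33.59 + 4.496 + 0.18 = 38.91 ft²·°F·h/BTU
E = A × HDD × 24 / R = 149 × 6920 × 24 / 38.91 = 636000 BTU
Cost = 636000/10⁶ × 18.3 = $11.64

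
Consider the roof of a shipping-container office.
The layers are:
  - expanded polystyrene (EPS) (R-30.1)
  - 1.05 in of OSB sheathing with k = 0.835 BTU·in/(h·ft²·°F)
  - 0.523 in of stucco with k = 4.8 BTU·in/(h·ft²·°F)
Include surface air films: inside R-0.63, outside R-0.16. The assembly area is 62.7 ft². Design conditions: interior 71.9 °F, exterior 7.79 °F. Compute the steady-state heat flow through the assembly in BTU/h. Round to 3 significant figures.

125 BTU/h

1.05/0.835 = 1.257
0.523/4.8 = 0.109
R_total = 0.63 + 30.1 + 1.257 + 0.109 + 0.16 = 32.26 ft²·°F·h/BTU
Q = A·ΔT/R = 62.7 × (71.9 − 7.79) / 32.26 = 124.6 BTU/h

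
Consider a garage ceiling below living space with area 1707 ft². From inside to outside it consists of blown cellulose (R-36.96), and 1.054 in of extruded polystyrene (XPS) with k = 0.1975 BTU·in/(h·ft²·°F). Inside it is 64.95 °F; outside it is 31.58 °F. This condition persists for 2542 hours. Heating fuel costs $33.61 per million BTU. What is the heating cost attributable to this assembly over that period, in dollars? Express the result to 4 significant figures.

1.054/0.1975 = 5.3367
R_total = 36.96 + 5.3367 = 42.297 ft²·°F·h/BTU
Q = 1707 × (64.95 − 31.58) / 42.297 = 1346.7 BTU/h
E = 1346.7 × 2542 = 3423400 BTU
Cost = 3423400/10⁶ × 33.61 = $115.06

115.1 dollars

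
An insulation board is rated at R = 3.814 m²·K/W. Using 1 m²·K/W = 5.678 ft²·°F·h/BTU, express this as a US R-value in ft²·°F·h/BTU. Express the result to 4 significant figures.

21.66 ft²·°F·h/BTU

R_US = 3.814 × 5.678 = 21.656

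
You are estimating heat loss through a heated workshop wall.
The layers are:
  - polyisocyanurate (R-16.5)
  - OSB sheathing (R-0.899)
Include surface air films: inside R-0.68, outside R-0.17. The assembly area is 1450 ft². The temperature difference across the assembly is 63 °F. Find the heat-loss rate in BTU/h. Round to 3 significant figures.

R_total = 0.68 + 16.5 + 0.899 + 0.17 = 18.25 ft²·°F·h/BTU
Q = A·ΔT/R = 1450 × 63 / 18.25 = 5006 BTU/h

5010 BTU/h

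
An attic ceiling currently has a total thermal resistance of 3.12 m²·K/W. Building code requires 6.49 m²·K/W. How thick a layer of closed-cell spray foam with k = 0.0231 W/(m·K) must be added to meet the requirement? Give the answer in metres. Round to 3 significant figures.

ΔR = 6.49 − 3.12 = 3.37 m²·K/W
L = ΔR × k = 3.37 × 0.0231 = 0.07785 m

0.0778 m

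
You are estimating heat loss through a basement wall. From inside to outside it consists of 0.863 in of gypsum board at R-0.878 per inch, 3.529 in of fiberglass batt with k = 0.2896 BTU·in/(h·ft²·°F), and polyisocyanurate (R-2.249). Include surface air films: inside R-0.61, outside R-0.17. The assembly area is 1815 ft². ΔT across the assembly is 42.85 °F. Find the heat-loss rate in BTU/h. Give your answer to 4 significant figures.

4869 BTU/h

0.863 × 0.878 = 0.75771
3.529/0.2896 = 12.186
R_total = 0.61 + 0.75771 + 12.186 + 2.249 + 0.17 = 15.972 ft²·°F·h/BTU
Q = A·ΔT/R = 1815 × 42.85 / 15.972 = 4869.2 BTU/h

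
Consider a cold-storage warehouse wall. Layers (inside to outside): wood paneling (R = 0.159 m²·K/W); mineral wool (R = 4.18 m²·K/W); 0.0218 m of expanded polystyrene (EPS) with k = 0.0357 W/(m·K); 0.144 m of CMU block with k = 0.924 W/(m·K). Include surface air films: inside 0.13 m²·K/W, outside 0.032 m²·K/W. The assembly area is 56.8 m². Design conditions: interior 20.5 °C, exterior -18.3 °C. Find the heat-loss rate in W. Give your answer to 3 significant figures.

0.0218/0.0357 = 0.6106
0.144/0.924 = 0.1558
R_total = 0.13 + 0.159 + 4.18 + 0.6106 + 0.1558 + 0.032 = 5.267 m²·K/W
Q = A·ΔT/R = 56.8 × (20.5 − (-18.3)) / 5.267 = 418.4 W

418 W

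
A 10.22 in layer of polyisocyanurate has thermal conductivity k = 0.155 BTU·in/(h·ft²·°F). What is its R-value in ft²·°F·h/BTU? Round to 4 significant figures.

65.94 ft²·°F·h/BTU

R = L/k = 10.22/0.155 = 65.935 ft²·°F·h/BTU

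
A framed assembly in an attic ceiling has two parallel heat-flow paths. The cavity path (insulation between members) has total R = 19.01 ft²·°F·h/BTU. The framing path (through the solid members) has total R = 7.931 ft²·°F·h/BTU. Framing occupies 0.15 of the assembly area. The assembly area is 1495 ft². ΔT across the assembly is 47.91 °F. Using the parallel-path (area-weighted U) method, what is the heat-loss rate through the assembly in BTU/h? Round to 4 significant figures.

U_eff = 0.85/19.01 + 0.15/7.931 = 0.044713 + 0.018913 = 0.063626
R_eff = 1/U_eff = 15.717 ft²·°F·h/BTU
Q = 1495 × 47.91 / 15.717 = 4557.3 BTU/h

4557 BTU/h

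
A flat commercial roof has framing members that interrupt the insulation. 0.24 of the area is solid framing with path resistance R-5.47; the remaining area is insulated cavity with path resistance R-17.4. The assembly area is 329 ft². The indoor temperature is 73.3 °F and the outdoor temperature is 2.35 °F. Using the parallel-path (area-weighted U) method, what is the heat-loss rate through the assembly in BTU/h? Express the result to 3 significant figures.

2040 BTU/h

U_eff = 0.76/17.4 + 0.24/5.47 = 0.04368 + 0.04388 = 0.08755
R_eff = 1/U_eff = 11.42 ft²·°F·h/BTU
Q = 329 × (73.3 − 2.35) / 11.42 = 2044 BTU/h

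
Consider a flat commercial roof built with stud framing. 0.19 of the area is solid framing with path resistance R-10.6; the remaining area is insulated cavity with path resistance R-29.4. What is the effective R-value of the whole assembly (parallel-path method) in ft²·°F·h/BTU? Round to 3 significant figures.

U_eff = 0.81/29.4 + 0.19/10.6 = 0.02755 + 0.01792 = 0.04548
R_eff = 1/U_eff = 21.99 ft²·°F·h/BTU

22.0 ft²·°F·h/BTU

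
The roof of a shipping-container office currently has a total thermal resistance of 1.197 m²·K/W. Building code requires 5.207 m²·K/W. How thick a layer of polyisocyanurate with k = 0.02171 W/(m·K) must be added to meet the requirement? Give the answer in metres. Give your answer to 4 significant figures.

ΔR = 5.207 − 1.197 = 4.01 m²·K/W
L = ΔR × k = 4.01 × 0.02171 = 0.087057 m

0.08706 m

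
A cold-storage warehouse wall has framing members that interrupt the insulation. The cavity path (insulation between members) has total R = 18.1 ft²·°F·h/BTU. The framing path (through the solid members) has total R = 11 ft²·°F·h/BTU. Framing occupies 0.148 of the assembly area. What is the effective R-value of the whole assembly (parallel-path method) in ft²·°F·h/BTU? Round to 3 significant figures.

16.5 ft²·°F·h/BTU

U_eff = 0.852/18.1 + 0.148/11 = 0.04707 + 0.01345 = 0.06053
R_eff = 1/U_eff = 16.52 ft²·°F·h/BTU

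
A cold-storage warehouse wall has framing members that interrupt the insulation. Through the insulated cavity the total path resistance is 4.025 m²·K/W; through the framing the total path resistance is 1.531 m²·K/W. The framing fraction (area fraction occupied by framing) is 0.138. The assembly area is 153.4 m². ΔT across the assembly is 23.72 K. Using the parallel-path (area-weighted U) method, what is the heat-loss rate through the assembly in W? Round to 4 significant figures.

U_eff = 0.862/4.025 + 0.138/1.531 = 0.21416 + 0.090137 = 0.3043
R_eff = 1/U_eff = 3.2862 m²·K/W
Q = 153.4 × 23.72 / 3.2862 = 1107.2 W

1107 W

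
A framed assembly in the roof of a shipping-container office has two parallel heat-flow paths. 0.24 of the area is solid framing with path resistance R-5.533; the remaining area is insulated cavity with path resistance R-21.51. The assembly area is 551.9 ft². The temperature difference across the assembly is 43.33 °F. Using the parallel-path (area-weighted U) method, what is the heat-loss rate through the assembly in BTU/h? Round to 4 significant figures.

1882 BTU/h

U_eff = 0.76/21.51 + 0.24/5.533 = 0.035332 + 0.043376 = 0.078709
R_eff = 1/U_eff = 12.705 ft²·°F·h/BTU
Q = 551.9 × 43.33 / 12.705 = 1882.2 BTU/h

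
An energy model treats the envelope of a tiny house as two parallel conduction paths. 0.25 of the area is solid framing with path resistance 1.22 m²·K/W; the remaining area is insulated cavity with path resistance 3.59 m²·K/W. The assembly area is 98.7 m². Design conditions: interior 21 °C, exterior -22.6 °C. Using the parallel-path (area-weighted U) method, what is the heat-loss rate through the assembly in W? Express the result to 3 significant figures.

U_eff = 0.75/3.59 + 0.25/1.22 = 0.2089 + 0.2049 = 0.4138
R_eff = 1/U_eff = 2.416 m²·K/W
Q = 98.7 × (21 − (-22.6)) / 2.416 = 1781 W

1780 W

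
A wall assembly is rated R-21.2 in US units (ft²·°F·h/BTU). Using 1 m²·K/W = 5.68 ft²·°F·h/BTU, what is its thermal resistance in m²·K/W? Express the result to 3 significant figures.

3.73 m²·K/W

R_SI = 21.2/5.68 = 3.732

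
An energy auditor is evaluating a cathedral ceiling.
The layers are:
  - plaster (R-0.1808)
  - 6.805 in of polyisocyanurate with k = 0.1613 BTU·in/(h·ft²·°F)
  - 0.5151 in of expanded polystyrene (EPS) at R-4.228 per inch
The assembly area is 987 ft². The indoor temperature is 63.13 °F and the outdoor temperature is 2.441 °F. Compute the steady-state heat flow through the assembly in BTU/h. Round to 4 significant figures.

1345 BTU/h

6.805/0.1613 = 42.188
0.5151 × 4.228 = 2.1778
R_total = 0.1808 + 42.188 + 2.1778 = 44.547 ft²·°F·h/BTU
Q = A·ΔT/R = 987 × (63.13 − 2.441) / 44.547 = 1344.6 BTU/h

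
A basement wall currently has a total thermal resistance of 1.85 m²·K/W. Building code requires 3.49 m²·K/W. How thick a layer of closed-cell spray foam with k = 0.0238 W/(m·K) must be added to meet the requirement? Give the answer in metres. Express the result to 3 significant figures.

ΔR = 3.49 − 1.85 = 1.64 m²·K/W
L = ΔR × k = 1.64 × 0.0238 = 0.03903 m

0.0390 m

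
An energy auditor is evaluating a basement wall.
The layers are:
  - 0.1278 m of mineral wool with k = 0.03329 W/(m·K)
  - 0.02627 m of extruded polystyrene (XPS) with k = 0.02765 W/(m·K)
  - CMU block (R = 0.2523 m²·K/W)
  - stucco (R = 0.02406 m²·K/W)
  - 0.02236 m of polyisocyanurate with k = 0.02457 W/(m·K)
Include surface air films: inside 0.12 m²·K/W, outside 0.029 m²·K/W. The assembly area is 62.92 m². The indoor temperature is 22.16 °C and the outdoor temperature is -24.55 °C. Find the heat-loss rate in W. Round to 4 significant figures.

479.9 W

0.1278/0.03329 = 3.839
0.02627/0.02765 = 0.95009
0.02236/0.02457 = 0.91005
R_total = 0.12 + 3.839 + 0.95009 + 0.2523 + 0.02406 + 0.91005 + 0.029 = 6.1245 m²·K/W
Q = A·ΔT/R = 62.92 × (22.16 − (-24.55)) / 6.1245 = 479.88 W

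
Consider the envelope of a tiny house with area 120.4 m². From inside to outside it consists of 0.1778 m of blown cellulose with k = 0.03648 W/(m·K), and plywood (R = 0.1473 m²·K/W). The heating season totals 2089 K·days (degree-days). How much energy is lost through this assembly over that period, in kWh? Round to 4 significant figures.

0.1778/0.03648 = 4.8739
R_total = 4.8739 + 0.1473 = 5.0212 m²·K/W
E = A × HDD × 24 / R / 1000 = 120.4 × 2089 × 24 / 5.0212 / 1000 = 1202.2 kWh

1202 kWh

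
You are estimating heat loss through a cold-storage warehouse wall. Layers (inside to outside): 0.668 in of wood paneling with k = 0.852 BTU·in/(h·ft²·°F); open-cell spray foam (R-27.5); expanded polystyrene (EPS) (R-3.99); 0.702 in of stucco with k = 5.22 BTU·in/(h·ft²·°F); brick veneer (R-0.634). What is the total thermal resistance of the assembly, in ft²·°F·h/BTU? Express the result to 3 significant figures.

33.0 ft²·°F·h/BTU

0.668/0.852 = 0.784
0.702/5.22 = 0.1345
R_total = 0.784 + 27.5 + 3.99 + 0.1345 + 0.634 = 33.04 ft²·°F·h/BTU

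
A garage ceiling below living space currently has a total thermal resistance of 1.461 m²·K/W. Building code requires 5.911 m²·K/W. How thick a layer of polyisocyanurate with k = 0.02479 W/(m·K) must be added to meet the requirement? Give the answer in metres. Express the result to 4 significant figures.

ΔR = 5.911 − 1.461 = 4.45 m²·K/W
L = ΔR × k = 4.45 × 0.02479 = 0.11032 m

0.1103 m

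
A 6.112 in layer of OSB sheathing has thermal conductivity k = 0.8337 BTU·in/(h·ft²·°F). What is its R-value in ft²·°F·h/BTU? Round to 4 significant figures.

7.331 ft²·°F·h/BTU

R = L/k = 6.112/0.8337 = 7.3312 ft²·°F·h/BTU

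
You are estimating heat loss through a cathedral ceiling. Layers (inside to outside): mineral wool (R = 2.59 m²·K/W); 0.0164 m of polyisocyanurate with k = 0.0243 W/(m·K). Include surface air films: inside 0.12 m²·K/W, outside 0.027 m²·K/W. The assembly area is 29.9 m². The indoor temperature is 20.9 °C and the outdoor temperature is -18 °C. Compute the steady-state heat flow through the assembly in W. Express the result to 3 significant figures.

0.0164/0.0243 = 0.6749
R_total = 0.12 + 2.59 + 0.6749 + 0.027 = 3.412 m²·K/W
Q = A·ΔT/R = 29.9 × (20.9 − (-18)) / 3.412 = 340.9 W

341 W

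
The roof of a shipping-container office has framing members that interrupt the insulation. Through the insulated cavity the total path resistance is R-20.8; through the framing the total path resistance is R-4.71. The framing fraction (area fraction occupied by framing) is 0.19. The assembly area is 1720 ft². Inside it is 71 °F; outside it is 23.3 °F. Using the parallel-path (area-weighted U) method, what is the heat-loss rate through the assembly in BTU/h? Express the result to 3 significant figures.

6500 BTU/h

U_eff = 0.81/20.8 + 0.19/4.71 = 0.03894 + 0.04034 = 0.07928
R_eff = 1/U_eff = 12.61 ft²·°F·h/BTU
Q = 1720 × (71 − 23.3) / 12.61 = 6505 BTU/h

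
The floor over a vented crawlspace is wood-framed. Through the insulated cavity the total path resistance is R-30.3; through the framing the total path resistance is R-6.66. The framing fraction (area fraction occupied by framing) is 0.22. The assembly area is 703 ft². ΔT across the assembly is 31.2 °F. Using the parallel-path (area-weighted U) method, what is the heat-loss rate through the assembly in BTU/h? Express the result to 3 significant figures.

1290 BTU/h

U_eff = 0.78/30.3 + 0.22/6.66 = 0.02574 + 0.03303 = 0.05878
R_eff = 1/U_eff = 17.01 ft²·°F·h/BTU
Q = 703 × 31.2 / 17.01 = 1289 BTU/h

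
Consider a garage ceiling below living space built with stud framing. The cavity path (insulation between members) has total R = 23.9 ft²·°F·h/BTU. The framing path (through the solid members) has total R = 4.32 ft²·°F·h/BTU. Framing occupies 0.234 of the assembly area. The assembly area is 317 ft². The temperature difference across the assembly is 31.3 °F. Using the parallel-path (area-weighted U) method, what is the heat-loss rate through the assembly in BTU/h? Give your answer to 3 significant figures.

855 BTU/h

U_eff = 0.766/23.9 + 0.234/4.32 = 0.03205 + 0.05417 = 0.08622
R_eff = 1/U_eff = 11.6 ft²·°F·h/BTU
Q = 317 × 31.3 / 11.6 = 855.5 BTU/h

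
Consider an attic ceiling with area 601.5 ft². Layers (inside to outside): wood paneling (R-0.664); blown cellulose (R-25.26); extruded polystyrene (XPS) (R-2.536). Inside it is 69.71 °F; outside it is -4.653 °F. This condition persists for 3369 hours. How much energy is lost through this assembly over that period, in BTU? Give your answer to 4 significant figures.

5295000 BTU

R_total = 0.664 + 25.26 + 2.536 = 28.46 ft²·°F·h/BTU
Q = 601.5 × (69.71 − (-4.653)) / 28.46 = 1571.7 BTU/h
E = 1571.7 × 3369 = 5294900 BTU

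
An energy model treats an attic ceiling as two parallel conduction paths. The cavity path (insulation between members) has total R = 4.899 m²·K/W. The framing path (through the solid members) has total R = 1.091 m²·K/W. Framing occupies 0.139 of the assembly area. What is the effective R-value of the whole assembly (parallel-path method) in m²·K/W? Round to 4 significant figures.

3.299 m²·K/W

U_eff = 0.861/4.899 + 0.139/1.091 = 0.17575 + 0.12741 = 0.30316
R_eff = 1/U_eff = 3.2986 m²·K/W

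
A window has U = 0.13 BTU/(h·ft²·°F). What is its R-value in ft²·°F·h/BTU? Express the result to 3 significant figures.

7.69 ft²·°F·h/BTU

R = 1/U = 1/0.13 = 7.692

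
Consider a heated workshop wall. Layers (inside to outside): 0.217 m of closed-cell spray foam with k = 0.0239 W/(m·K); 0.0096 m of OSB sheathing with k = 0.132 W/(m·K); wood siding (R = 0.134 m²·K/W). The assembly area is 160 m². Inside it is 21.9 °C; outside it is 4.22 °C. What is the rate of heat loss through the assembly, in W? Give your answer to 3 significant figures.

0.217/0.0239 = 9.079
0.0096/0.132 = 0.07273
R_total = 9.079 + 0.07273 + 0.134 = 9.286 m²·K/W
Q = A·ΔT/R = 160 × (21.9 − 4.22) / 9.286 = 304.6 W

305 W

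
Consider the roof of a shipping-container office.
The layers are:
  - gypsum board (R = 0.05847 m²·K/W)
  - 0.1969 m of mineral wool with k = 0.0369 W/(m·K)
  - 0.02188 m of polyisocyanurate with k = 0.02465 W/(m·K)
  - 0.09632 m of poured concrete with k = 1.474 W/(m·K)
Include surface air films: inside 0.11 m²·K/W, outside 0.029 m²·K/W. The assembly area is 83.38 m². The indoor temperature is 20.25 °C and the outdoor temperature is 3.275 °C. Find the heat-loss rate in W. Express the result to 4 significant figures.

218.2 W

0.1969/0.0369 = 5.336
0.02188/0.02465 = 0.88763
0.09632/1.474 = 0.065346
R_total = 0.11 + 0.05847 + 5.336 + 0.88763 + 0.065346 + 0.029 = 6.4865 m²·K/W
Q = A·ΔT/R = 83.38 × (20.25 − 3.275) / 6.4865 = 218.2 W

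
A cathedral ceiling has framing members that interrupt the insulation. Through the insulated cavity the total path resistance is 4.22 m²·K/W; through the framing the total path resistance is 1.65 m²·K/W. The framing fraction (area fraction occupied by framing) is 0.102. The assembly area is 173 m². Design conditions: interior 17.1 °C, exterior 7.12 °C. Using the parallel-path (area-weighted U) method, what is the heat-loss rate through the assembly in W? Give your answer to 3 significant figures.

474 W

U_eff = 0.898/4.22 + 0.102/1.65 = 0.2128 + 0.06182 = 0.2746
R_eff = 1/U_eff = 3.641 m²·K/W
Q = 173 × (17.1 − 7.12) / 3.641 = 474.1 W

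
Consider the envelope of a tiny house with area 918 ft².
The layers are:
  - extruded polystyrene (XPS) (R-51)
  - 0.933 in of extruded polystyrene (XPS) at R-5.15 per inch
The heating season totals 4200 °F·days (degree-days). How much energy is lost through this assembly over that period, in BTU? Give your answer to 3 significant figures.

0.933 × 5.15 = 4.805
R_total = 51 + 4.805 = 55.8 ft²·°F·h/BTU
E = A × HDD × 24 / R = 918 × 4200 × 24 / 55.8 = 1658000 BTU

1660000 BTU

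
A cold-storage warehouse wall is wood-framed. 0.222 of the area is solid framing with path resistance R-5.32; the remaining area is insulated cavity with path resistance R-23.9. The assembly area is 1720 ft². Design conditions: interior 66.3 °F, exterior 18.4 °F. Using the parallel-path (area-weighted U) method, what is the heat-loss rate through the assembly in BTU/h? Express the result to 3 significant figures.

6120 BTU/h

U_eff = 0.778/23.9 + 0.222/5.32 = 0.03255 + 0.04173 = 0.07428
R_eff = 1/U_eff = 13.46 ft²·°F·h/BTU
Q = 1720 × (66.3 − 18.4) / 13.46 = 6120 BTU/h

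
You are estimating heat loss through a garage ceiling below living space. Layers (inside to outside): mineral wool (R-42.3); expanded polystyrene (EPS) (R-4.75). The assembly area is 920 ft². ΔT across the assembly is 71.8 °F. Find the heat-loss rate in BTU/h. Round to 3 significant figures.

R_total = 42.3 + 4.75 = 47.05 ft²·°F·h/BTU
Q = A·ΔT/R = 920 × 71.8 / 47.05 = 1404 BTU/h

1400 BTU/h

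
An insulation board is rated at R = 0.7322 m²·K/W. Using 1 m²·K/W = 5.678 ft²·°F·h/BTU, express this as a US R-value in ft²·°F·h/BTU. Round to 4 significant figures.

4.157 ft²·°F·h/BTU

R_US = 0.7322 × 5.678 = 4.1574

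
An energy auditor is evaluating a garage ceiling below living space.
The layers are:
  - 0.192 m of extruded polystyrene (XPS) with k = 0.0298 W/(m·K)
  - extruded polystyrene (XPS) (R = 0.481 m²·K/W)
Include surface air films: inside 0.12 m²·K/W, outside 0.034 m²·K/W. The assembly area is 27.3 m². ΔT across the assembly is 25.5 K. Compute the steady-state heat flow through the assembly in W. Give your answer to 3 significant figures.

0.192/0.0298 = 6.443
R_total = 0.12 + 6.443 + 0.481 + 0.034 = 7.078 m²·K/W
Q = A·ΔT/R = 27.3 × 25.5 / 7.078 = 98.35 W

98.4 W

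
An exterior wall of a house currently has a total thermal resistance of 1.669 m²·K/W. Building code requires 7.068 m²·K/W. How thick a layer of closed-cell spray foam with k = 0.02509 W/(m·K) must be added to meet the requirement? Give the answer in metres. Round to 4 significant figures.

0.1355 m

ΔR = 7.068 − 1.669 = 5.399 m²·K/W
L = ΔR × k = 5.399 × 0.02509 = 0.13546 m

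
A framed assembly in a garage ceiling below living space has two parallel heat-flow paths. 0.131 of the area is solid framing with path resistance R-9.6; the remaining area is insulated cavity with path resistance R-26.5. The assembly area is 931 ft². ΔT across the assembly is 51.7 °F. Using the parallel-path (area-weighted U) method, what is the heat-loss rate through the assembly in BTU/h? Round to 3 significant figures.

2240 BTU/h

U_eff = 0.869/26.5 + 0.131/9.6 = 0.03279 + 0.01365 = 0.04644
R_eff = 1/U_eff = 21.53 ft²·°F·h/BTU
Q = 931 × 51.7 / 21.53 = 2235 BTU/h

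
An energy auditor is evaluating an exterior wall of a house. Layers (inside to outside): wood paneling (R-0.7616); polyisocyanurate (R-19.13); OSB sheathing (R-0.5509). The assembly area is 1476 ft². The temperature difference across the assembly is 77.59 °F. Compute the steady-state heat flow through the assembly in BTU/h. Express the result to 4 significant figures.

5602 BTU/h

R_total = 0.7616 + 19.13 + 0.5509 = 20.442 ft²·°F·h/BTU
Q = A·ΔT/R = 1476 × 77.59 / 20.442 = 5602.2 BTU/h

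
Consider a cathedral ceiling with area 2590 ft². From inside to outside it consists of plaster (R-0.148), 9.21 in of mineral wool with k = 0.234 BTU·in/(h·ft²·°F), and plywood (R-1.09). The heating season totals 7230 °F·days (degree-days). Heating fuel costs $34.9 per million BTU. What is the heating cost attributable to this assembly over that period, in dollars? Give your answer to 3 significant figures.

9.21/0.234 = 39.36
R_total = 0.148 + 39.36 + 1.09 = 40.6 ft²·°F·h/BTU
E = A × HDD × 24 / R = 2590 × 7230 × 24 / 40.6 = 11070000 BTU
Cost = 11070000/10⁶ × 34.9 = $386.4

386 dollars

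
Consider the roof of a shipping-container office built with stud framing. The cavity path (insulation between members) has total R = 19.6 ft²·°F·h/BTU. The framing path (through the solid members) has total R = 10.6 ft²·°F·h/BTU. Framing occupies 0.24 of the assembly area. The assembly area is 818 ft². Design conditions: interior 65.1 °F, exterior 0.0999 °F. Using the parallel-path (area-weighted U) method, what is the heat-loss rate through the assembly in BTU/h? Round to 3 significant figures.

U_eff = 0.76/19.6 + 0.24/10.6 = 0.03878 + 0.02264 = 0.06142
R_eff = 1/U_eff = 16.28 ft²·°F·h/BTU
Q = 818 × (65.1 − 0.0999) / 16.28 = 3266 BTU/h

3270 BTU/h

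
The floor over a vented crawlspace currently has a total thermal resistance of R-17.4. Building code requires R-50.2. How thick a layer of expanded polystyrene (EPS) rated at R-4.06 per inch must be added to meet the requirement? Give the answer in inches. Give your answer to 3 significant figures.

ΔR = 50.2 − 17.4 = 32.8 ft²·°F·h/BTU
L = ΔR / (R/in) = 32.8/4.06 = 8.079 in

8.08 in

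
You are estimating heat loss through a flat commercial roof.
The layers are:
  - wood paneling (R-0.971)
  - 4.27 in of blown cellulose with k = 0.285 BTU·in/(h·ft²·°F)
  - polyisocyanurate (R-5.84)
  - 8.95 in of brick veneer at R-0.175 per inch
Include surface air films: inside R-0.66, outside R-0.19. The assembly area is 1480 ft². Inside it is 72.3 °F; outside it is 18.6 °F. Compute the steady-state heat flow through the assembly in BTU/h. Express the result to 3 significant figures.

3280 BTU/h

4.27/0.285 = 14.98
8.95 × 0.175 = 1.566
R_total = 0.66 + 0.971 + 14.98 + 5.84 + 1.566 + 0.19 = 24.21 ft²·°F·h/BTU
Q = A·ΔT/R = 1480 × (72.3 − 18.6) / 24.21 = 3283 BTU/h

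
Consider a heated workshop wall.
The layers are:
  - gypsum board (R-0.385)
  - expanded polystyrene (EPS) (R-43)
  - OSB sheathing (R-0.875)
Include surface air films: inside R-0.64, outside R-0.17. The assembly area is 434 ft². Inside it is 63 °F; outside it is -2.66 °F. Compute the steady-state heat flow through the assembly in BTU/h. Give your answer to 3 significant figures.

R_total = 0.64 + 0.385 + 43 + 0.875 + 0.17 = 45.07 ft²·°F·h/BTU
Q = A·ΔT/R = 434 × (63 − (-2.66)) / 45.07 = 632.3 BTU/h

632 BTU/h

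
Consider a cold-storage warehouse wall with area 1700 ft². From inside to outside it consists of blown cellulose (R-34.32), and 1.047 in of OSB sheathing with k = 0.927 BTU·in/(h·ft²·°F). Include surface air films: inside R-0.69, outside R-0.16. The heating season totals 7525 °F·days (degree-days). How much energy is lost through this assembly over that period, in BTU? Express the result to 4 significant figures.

8458000 BTU

1.047/0.927 = 1.1294
R_total = 0.69 + 34.32 + 1.1294 + 0.16 = 36.299 ft²·°F·h/BTU
E = A × HDD × 24 / R = 1700 × 7525 × 24 / 36.299 = 8458000 BTU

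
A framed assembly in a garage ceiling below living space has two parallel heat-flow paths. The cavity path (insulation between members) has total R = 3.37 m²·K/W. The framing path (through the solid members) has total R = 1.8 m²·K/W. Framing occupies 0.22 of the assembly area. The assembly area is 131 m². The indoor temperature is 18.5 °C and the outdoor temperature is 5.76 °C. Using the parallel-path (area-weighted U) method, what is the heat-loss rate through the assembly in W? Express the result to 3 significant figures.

U_eff = 0.78/3.37 + 0.22/1.8 = 0.2315 + 0.1222 = 0.3537
R_eff = 1/U_eff = 2.827 m²·K/W
Q = 131 × (18.5 − 5.76) / 2.827 = 590.3 W

590 W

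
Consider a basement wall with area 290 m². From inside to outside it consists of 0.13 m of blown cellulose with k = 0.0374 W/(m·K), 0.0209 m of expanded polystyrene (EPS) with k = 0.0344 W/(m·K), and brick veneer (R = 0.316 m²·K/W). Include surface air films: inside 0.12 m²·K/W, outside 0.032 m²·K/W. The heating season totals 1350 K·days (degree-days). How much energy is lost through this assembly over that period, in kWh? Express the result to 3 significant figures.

2060 kWh

0.13/0.0374 = 3.476
0.0209/0.0344 = 0.6076
R_total = 0.12 + 3.476 + 0.6076 + 0.316 + 0.032 = 4.551 m²·K/W
E = A × HDD × 24 / R / 1000 = 290 × 1350 × 24 / 4.551 / 1000 = 2064 kWh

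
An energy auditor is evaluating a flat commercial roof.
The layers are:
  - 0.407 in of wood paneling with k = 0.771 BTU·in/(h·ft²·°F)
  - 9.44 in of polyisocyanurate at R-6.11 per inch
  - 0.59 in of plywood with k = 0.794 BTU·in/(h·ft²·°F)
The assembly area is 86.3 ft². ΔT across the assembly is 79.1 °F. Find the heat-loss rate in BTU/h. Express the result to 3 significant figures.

0.407/0.771 = 0.5279
9.44 × 6.11 = 57.68
0.59/0.794 = 0.7431
R_total = 0.5279 + 57.68 + 0.7431 = 58.95 ft²·°F·h/BTU
Q = A·ΔT/R = 86.3 × 79.1 / 58.95 = 115.8 BTU/h

116 BTU/h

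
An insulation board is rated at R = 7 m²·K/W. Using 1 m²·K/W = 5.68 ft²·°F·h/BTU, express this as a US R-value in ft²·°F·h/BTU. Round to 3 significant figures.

R_US = 7 × 5.68 = 39.76

39.8 ft²·°F·h/BTU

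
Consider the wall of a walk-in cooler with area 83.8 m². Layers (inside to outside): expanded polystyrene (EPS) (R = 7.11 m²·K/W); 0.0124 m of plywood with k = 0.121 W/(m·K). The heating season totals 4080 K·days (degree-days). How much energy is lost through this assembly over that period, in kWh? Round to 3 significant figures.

0.0124/0.121 = 0.1025
R_total = 7.11 + 0.1025 = 7.212 m²·K/W
E = A × HDD × 24 / R / 1000 = 83.8 × 4080 × 24 / 7.212 / 1000 = 1138 kWh

1140 kWh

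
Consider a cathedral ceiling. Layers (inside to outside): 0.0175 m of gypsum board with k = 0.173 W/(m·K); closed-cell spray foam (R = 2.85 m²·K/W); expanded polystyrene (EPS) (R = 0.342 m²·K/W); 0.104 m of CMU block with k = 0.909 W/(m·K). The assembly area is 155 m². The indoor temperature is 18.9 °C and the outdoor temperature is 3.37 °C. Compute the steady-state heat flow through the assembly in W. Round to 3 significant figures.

706 W

0.0175/0.173 = 0.1012
0.104/0.909 = 0.1144
R_total = 0.1012 + 2.85 + 0.342 + 0.1144 = 3.408 m²·K/W
Q = A·ΔT/R = 155 × (18.9 − 3.37) / 3.408 = 706.4 W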